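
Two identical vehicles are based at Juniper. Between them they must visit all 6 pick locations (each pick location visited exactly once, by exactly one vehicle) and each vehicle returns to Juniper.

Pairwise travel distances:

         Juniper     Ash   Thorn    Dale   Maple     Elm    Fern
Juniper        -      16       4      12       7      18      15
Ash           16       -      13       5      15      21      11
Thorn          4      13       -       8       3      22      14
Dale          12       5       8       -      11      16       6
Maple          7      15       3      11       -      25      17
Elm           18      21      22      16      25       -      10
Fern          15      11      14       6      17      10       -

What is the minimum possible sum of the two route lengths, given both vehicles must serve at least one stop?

Try each way of splitting the stops between the two vehicles (each non-empty) and, for each split, find the best tour for each vehicle:
  {Ash} + {Thorn, Dale, Maple, Elm, Fern}: 32 + 52 = 84
  {Thorn} + {Ash, Dale, Maple, Elm, Fern}: 8 + 61 = 69
  {Ash, Thorn} + {Dale, Maple, Elm, Fern}: 33 + 52 = 85
  {Dale} + {Ash, Thorn, Maple, Elm, Fern}: 24 + 61 = 85
  {Ash, Dale} + {Thorn, Maple, Elm, Fern}: 33 + 52 = 85
  {Thorn, Dale} + {Ash, Maple, Elm, Fern}: 24 + 61 = 85
  … (31 splits in total)
Best: vehicle 1 Juniper → Thorn → Juniper = 8; vehicle 2 Juniper → Maple → Ash → Dale → Fern → Elm → Juniper = 61; combined 69.

69 — the smallest possible combined total.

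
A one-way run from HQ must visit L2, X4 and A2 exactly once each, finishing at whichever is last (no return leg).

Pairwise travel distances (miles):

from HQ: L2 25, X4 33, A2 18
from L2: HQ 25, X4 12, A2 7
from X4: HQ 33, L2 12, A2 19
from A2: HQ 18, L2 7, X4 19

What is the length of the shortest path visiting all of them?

There are 3! = 6 possible orderings.
HQ - L2 - X4 - A2: 25+12+19 = 56
HQ - L2 - A2 - X4: 25+7+19 = 51
HQ - X4 - L2 - A2: 33+12+7 = 52
HQ - X4 - A2 - L2: 33+19+7 = 59
HQ - A2 - L2 - X4: 18+7+12 = 37
HQ - A2 - X4 - L2: 18+19+12 = 49
The minimum is 37.
One shortest path: HQ → A2 → L2 → X4.

37 miles — the minimum one-way total.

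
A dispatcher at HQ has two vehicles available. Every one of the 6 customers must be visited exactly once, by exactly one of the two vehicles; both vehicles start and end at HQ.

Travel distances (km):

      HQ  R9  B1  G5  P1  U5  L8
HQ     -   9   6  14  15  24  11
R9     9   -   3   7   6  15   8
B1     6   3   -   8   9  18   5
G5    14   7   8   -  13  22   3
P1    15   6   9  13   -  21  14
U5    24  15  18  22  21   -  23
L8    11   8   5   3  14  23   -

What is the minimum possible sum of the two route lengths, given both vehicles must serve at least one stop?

84 km — the smallest possible combined total.

Check every non-empty split of the stops between the two vehicles; for each half take its own optimal tour:
  {R9} + {B1, G5, P1, U5, L8}: 18 + 72 = 90
  {B1} + {R9, G5, P1, U5, L8}: 12 + 72 = 84
  {R9, B1} + {G5, P1, U5, L8}: 18 + 72 = 90
  {G5} + {R9, B1, P1, U5, L8}: 28 + 70 = 98
  {R9, G5} + {B1, P1, U5, L8}: 30 + 70 = 100
  {B1, G5} + {R9, P1, U5, L8}: 28 + 70 = 98
  … (31 splits in total)
Best: vehicle 1 HQ → B1 → HQ = 12; vehicle 2 HQ → R9 → P1 → U5 → G5 → L8 → HQ = 72; combined 84.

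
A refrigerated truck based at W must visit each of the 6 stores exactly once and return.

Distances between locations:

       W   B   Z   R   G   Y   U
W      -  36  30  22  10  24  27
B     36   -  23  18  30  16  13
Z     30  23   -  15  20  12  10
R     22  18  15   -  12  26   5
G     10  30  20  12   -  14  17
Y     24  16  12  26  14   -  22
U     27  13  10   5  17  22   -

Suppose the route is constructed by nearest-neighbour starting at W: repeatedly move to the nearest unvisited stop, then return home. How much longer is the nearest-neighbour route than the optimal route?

3 longer than the optimal tour.

From W: G=10, R=22, Y=24, U=27, Z=30, B=36 → choose G (10).
From G: R=12, Y=14, U=17, Z=20, B=30 → choose R (12).
From R: U=5, Z=15, B=18, Y=26 → choose U (5).
From U: Z=10, B=13, Y=22 → choose Z (10).
From Z: Y=12, B=23 → choose Y (12).
From Y: B=16 → choose B (16).
NN route W → G → R → U → Z → Y → B → W costs 101.
Optimal: W → Z → Y → B → U → R → G → W costs 98 (by enumerating all 360 distinct tours).
Excess = 101 − 98 = 3.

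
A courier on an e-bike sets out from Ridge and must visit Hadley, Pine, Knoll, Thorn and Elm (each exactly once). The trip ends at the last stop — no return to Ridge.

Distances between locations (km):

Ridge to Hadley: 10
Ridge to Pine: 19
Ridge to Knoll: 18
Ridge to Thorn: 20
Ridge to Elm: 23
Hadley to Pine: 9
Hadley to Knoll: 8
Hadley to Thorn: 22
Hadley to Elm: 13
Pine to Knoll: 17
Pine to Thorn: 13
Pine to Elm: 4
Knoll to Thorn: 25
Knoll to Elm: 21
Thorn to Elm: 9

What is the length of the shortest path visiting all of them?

There are 5! = 120 possible orderings.
Ridge - Hadley - Pine - Knoll - Thorn - Elm: 10+9+17+25+9 = 70
Ridge - Hadley - Pine - Knoll - Elm - Thorn: 10+9+17+21+9 = 66
Ridge - Hadley - Pine - Thorn - Knoll - Elm: 10+9+13+25+21 = 78
Ridge - Hadley - Pine - Thorn - Elm - Knoll: 10+9+13+9+21 = 62
Ridge - Hadley - Pine - Elm - Knoll - Thorn: 10+9+4+21+25 = 69
Ridge - Hadley - Pine - Elm - Thorn - Knoll: 10+9+4+9+25 = 57
Ridge - Hadley - Knoll - Pine - Thorn - Elm: 10+8+17+13+9 = 57
Ridge - Hadley - Knoll - Pine - Elm - Thorn: 10+8+17+4+9 = 48
Ridge - Hadley - Knoll - Thorn - Pine - Elm: 10+8+25+13+4 = 60
Ridge - Hadley - Knoll - Thorn - Elm - Pine: 10+8+25+9+4 = 56
Ridge - Hadley - Knoll - Elm - Pine - Thorn: 10+8+21+4+13 = 56
Ridge - Hadley - Knoll - Elm - Thorn - Pine: 10+8+21+9+13 = 61
Ridge - Hadley - Thorn - Pine - Knoll - Elm: 10+22+13+17+21 = 83
Ridge - Hadley - Thorn - Pine - Elm - Knoll: 10+22+13+4+21 = 70
… (106 more)
The minimum is 48.
One shortest path: Ridge → Hadley → Knoll → Pine → Elm → Thorn.

48 km — the minimum one-way total.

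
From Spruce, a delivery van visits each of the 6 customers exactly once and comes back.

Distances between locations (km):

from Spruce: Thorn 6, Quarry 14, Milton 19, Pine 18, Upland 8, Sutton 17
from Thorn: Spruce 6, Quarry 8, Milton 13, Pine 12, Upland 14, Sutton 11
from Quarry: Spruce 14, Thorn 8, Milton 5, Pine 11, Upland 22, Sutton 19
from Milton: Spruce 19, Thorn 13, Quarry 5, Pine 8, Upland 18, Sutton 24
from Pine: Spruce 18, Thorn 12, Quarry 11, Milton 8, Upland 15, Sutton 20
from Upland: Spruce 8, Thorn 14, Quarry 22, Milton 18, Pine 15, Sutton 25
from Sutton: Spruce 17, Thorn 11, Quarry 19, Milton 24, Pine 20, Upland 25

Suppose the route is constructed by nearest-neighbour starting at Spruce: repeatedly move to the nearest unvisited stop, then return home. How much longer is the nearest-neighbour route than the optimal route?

The nearest-neighbour route is 12 km longer than optimal.

Spruce: Thorn=6, Upland=8, Quarry=14, Sutton=17, Pine=18, Milton=19 ⇒ Thorn
Thorn: Quarry=8, Sutton=11, Pine=12, Milton=13, Upland=14 ⇒ Quarry
Quarry: Milton=5, Pine=11, Sutton=19, Upland=22 ⇒ Milton
Milton: Pine=8, Upland=18, Sutton=24 ⇒ Pine
Pine: Upland=15, Sutton=20 ⇒ Upland
Upland: Sutton=25 ⇒ Sutton
NN route Spruce → Thorn → Quarry → Milton → Pine → Upland → Sutton → Spruce costs 84.
Optimal: Spruce → Thorn → Sutton → Quarry → Milton → Pine → Upland → Spruce costs 72 (by enumerating all 360 distinct tours).
Excess = 84 − 72 = 12.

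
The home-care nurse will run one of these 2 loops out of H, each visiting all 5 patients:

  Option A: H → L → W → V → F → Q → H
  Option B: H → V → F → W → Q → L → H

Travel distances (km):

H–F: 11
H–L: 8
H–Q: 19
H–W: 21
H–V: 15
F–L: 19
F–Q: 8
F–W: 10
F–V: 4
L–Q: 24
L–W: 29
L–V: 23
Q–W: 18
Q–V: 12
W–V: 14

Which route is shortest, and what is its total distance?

Shortest is Option B, total 79 km.

Option A: 8 + 29 + 14 + 4 + 8 + 19 = 82
Option B: 15 + 4 + 10 + 18 + 24 + 8 = 79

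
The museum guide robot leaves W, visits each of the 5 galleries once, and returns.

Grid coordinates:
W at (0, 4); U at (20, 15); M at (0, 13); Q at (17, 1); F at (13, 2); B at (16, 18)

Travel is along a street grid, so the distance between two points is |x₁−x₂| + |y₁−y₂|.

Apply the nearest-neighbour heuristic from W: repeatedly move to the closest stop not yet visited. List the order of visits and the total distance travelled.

Total distance 74 via the nearest-neighbour route W → M → B → U → Q → F → W.

At W the remaining stops are M 9, F 15, Q 20, B 30, U 31; go to M.
At M the remaining stops are B 21, U 22, F 24, Q 29; go to B.
At B the remaining stops are U 7, Q 18, F 19; go to U.
At U the remaining stops are Q 17, F 20; go to Q.
At Q the remaining stops are F 5; go to F.
Return F→W: 15.
Total = 9 + 21 + 7 + 17 + 5 + 15 = 74.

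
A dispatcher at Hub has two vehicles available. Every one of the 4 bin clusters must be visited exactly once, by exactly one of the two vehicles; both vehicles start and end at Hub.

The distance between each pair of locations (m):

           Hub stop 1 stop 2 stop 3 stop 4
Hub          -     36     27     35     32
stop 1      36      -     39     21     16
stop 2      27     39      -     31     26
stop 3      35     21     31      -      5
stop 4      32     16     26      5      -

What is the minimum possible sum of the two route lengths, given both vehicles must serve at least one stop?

Minimum combined distance: 146 m.

Try each way of splitting the stops between the two vehicles (each non-empty) and, for each split, find the best tour for each vehicle:
  {stop 1} + {stop 2, stop 3, stop 4}: 72 + 93 = 165
  {stop 2} + {stop 1, stop 3, stop 4}: 54 + 92 = 146
  {stop 1, stop 2} + {stop 3, stop 4}: 102 + 72 = 174
  {stop 3} + {stop 1, stop 2, stop 4}: 70 + 105 = 175
  {stop 1, stop 3} + {stop 2, stop 4}: 92 + 85 = 177
  {stop 2, stop 3} + {stop 1, stop 4}: 93 + 84 = 177
  … (7 splits in total)
Best: vehicle 1 Hub → stop 2 → Hub = 54; vehicle 2 Hub → stop 1 → stop 4 → stop 3 → Hub = 92; combined 146.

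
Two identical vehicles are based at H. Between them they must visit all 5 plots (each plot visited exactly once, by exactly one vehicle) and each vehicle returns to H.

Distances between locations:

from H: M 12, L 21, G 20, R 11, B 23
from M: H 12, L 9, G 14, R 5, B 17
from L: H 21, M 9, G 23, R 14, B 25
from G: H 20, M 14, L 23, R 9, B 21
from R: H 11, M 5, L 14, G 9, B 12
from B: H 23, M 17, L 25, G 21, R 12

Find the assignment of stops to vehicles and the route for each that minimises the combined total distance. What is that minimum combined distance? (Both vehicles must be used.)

Minimum combined distance: 106.

Try each way of splitting the stops between the two vehicles (each non-empty) and, for each split, find the best tour for each vehicle:
  {M} + {L, G, R, B}: 24 + 87 = 111
  {L} + {M, G, R, B}: 42 + 70 = 112
  {M, L} + {G, R, B}: 42 + 64 = 106
  {G} + {M, L, R, B}: 40 + 69 = 109
  {M, G} + {L, R, B}: 46 + 69 = 115
  {L, G} + {M, R, B}: 64 + 52 = 116
  … (15 splits in total)
Best: vehicle 1 H → M → L → H = 42; vehicle 2 H → G → R → B → H = 64; combined 106.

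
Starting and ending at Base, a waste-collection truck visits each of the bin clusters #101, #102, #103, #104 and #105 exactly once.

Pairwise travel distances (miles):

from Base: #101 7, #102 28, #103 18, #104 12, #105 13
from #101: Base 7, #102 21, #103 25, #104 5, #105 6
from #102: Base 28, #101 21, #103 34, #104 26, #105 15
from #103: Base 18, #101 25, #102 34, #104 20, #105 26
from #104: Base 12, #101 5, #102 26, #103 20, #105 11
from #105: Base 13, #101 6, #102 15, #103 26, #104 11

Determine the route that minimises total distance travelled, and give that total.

Minimum total distance: 90 miles.

With 5 stops there are 5!/2 = 60 distinct round trips (a route and its reverse cost the same).
Base → #101 → #102 → #103 → #104 → #105 → Base: 7+21+34+20+11+13 = 106
Base → #101 → #102 → #103 → #105 → #104 → Base: 7+21+34+26+11+12 = 111
Base → #101 → #102 → #104 → #103 → #105 → Base: 7+21+26+20+26+13 = 113
Base → #101 → #102 → #104 → #105 → #103 → Base: 7+21+26+11+26+18 = 109
Base → #101 → #102 → #105 → #103 → #104 → Base: 7+21+15+26+20+12 = 101
Base → #101 → #102 → #105 → #104 → #103 → Base: 7+21+15+11+20+18 = 92
Base → #101 → #103 → #102 → #104 → #105 → Base: 7+25+34+26+11+13 = 116
Base → #101 → #103 → #102 → #105 → #104 → Base: 7+25+34+15+11+12 = 104
Base → #101 → #103 → #104 → #102 → #105 → Base: 7+25+20+26+15+13 = 106
Base → #101 → #103 → #104 → #105 → #102 → Base: 7+25+20+11+15+28 = 106
Base → #101 → #103 → #105 → #102 → #104 → Base: 7+25+26+15+26+12 = 111
Base → #101 → #103 → #105 → #104 → #102 → Base: 7+25+26+11+26+28 = 123
Base → #101 → #104 → #102 → #103 → #105 → Base: 7+5+26+34+26+13 = 111
Base → #101 → #104 → #102 → #105 → #103 → Base: 7+5+26+15+26+18 = 97
… (46 more)
Base → #101 → #104 → #105 → #102 → #103 → Base: 7+5+11+15+34+18 = 90  ← best
The minimum is 90.
One optimal route: Base → #101 → #104 → #105 → #102 → #103 → Base (or its reverse).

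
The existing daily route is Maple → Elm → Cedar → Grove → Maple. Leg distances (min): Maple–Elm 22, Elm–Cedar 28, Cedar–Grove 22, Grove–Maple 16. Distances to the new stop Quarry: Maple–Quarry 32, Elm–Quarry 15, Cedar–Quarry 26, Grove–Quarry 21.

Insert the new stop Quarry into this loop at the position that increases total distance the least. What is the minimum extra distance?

Insertion cost between consecutive stops i–j is d(i,Quarry) + d(Quarry,j) − d(i,j):
  between Maple and Elm: 32 + 15 − 22 = 25
  between Elm and Cedar: 15 + 26 − 28 = 13
  between Cedar and Grove: 26 + 21 − 22 = 25
  between Grove and Maple: 21 + 32 − 16 = 37
Cheapest insertion is between Elm and Cedar, adding 13.
New total = 88 + 13 = 101.

Minimum extra distance: 13 min, inserting Quarry between Elm and Cedar.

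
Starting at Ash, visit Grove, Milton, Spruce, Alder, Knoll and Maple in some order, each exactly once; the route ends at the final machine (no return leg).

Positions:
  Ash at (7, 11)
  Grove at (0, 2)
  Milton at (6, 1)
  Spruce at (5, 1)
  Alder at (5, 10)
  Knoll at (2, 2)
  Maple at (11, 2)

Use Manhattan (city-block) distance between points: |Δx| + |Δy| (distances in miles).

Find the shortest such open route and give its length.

There are 6! = 720 possible orderings.
Ash→Grove→Milton→Spruce→Alder→Knoll→Maple: 16+7+1+9+11+9 = 53
Ash→Grove→Milton→Spruce→Alder→Maple→Knoll: 16+7+1+9+14+9 = 56
Ash→Grove→Milton→Spruce→Knoll→Alder→Maple: 16+7+1+4+11+14 = 53
Ash→Grove→Milton→Spruce→Knoll→Maple→Alder: 16+7+1+4+9+14 = 51
Ash→Grove→Milton→Spruce→Maple→Alder→Knoll: 16+7+1+7+14+11 = 56
Ash→Grove→Milton→Spruce→Maple→Knoll→Alder: 16+7+1+7+9+11 = 51
Ash→Grove→Milton→Alder→Spruce→Knoll→Maple: 16+7+10+9+4+9 = 55
Ash→Grove→Milton→Alder→Spruce→Maple→Knoll: 16+7+10+9+7+9 = 58
… (712 more)
Ash→Alder→Grove→Knoll→Spruce→Milton→Maple: 3+13+2+4+1+6 = 29  ← best
The minimum is 29.
One shortest path: Ash → Alder → Grove → Knoll → Spruce → Milton → Maple.

29 miles — the minimum one-way total.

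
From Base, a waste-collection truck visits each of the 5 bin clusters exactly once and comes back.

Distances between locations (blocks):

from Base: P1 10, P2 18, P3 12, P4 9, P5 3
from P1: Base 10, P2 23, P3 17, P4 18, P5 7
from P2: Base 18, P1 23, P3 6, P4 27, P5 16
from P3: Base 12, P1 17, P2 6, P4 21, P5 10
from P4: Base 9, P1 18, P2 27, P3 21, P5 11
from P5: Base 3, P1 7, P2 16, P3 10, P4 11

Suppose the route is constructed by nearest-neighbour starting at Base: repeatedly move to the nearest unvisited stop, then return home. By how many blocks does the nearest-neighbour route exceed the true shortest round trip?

Excess over optimum: 1 blocks.

From Base: P5=3, P4=9, P1=10, P3=12, P2=18 → choose P5 (3).
From P5: P1=7, P3=10, P4=11, P2=16 → choose P1 (7).
From P1: P3=17, P4=18, P2=23 → choose P3 (17).
From P3: P2=6, P4=21 → choose P2 (6).
From P2: P4=27 → choose P4 (27).
NN route Base → P5 → P1 → P3 → P2 → P4 → Base costs 69.
Optimal: Base → P2 → P3 → P1 → P5 → P4 → Base costs 68 (by enumerating all 60 distinct tours).
Excess = 69 − 68 = 1.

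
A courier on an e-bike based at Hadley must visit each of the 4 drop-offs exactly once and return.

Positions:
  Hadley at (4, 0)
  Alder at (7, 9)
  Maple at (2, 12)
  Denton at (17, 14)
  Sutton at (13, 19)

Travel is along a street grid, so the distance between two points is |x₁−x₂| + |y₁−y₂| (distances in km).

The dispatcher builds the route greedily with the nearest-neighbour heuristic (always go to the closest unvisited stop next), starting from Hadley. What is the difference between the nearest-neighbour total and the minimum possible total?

From Hadley: Alder=12, Maple=14, Denton=27, Sutton=28 → choose Alder (12).
From Alder: Maple=8, Denton=15, Sutton=16 → choose Maple (8).
From Maple: Denton=17, Sutton=18 → choose Denton (17).
From Denton: Sutton=9 → choose Sutton (9).
NN route Hadley → Alder → Maple → Denton → Sutton → Hadley costs 74.
Optimal: Hadley → Alder → Denton → Sutton → Maple → Hadley costs 68 (by enumerating all 12 distinct tours).
Excess = 74 − 68 = 6.

The nearest-neighbour route is 6 km longer than optimal.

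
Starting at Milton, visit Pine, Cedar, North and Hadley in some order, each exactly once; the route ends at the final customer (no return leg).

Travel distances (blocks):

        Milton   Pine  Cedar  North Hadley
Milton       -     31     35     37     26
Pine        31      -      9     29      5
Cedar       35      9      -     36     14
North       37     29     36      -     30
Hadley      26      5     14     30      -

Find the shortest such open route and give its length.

76 blocks — the minimum one-way total.

There are 4! = 24 possible orderings.
Milton→Pine→Cedar→North→Hadley: 31+9+36+30 = 106
Milton→Pine→Cedar→Hadley→North: 31+9+14+30 = 84
Milton→Pine→North→Cedar→Hadley: 31+29+36+14 = 110
Milton→Pine→North→Hadley→Cedar: 31+29+30+14 = 104
Milton→Pine→Hadley→Cedar→North: 31+5+14+36 = 86
Milton→Pine→Hadley→North→Cedar: 31+5+30+36 = 102
Milton→Cedar→Pine→North→Hadley: 35+9+29+30 = 103
Milton→Cedar→Pine→Hadley→North: 35+9+5+30 = 79
Milton→Cedar→North→Pine→Hadley: 35+36+29+5 = 105
Milton→Cedar→North→Hadley→Pine: 35+36+30+5 = 106
Milton→Cedar→Hadley→Pine→North: 35+14+5+29 = 83
Milton→Cedar→Hadley→North→Pine: 35+14+30+29 = 108
Milton→North→Pine→Cedar→Hadley: 37+29+9+14 = 89
Milton→North→Pine→Hadley→Cedar: 37+29+5+14 = 85
… (10 more)
Milton→Hadley→Pine→Cedar→North: 26+5+9+36 = 76  ← best
The minimum is 76.
One shortest path: Milton → Hadley → Pine → Cedar → North.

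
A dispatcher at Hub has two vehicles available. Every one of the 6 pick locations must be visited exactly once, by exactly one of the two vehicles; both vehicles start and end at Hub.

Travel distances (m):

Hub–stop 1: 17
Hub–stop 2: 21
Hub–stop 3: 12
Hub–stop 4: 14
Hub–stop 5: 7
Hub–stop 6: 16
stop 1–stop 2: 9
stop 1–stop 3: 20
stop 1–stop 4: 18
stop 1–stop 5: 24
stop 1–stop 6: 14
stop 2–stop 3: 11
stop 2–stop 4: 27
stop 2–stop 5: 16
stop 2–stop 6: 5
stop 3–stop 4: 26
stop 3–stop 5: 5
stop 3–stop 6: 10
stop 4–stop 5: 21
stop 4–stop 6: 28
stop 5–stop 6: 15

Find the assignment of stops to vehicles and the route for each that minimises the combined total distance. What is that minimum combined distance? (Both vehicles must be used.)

Check every non-empty split of the stops between the two vehicles; for each half take its own optimal tour:
  {stop 1} + {stop 2, stop 3, stop 4, stop 5, stop 6}: 34 + 68 = 102
  {stop 2} + {stop 1, stop 3, stop 4, stop 5, stop 6}: 42 + 68 = 110
  {stop 1, stop 2} + {stop 3, stop 4, stop 5, stop 6}: 47 + 64 = 111
  {stop 3} + {stop 1, stop 2, stop 4, stop 5, stop 6}: 24 + 68 = 92
  {stop 1, stop 3} + {stop 2, stop 4, stop 5, stop 6}: 49 + 68 = 117
  {stop 2, stop 3} + {stop 1, stop 4, stop 5, stop 6}: 44 + 68 = 112
  … (31 splits in total)
  {stop 4} + {stop 1, stop 2, stop 3, stop 5, stop 6}: 28 + 53 = 81  ← best
Best: vehicle 1 Hub → stop 4 → Hub = 28; vehicle 2 Hub → stop 1 → stop 2 → stop 6 → stop 3 → stop 5 → Hub = 53; combined 81.

Minimum combined distance: 81 m.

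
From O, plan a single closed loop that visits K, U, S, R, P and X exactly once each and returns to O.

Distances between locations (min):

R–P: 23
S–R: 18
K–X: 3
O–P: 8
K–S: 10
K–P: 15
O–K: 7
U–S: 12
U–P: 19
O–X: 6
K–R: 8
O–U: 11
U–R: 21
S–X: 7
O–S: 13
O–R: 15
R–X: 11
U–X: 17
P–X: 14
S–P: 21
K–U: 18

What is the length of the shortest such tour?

Minimum total distance: 72 min.

With 6 stops there are 6!/2 = 360 distinct round trips (a route and its reverse cost the same).
O - K - U - S - R - P - X - O: 7+18+12+18+23+14+6 = 98
O - K - U - S - R - X - P - O: 7+18+12+18+11+14+8 = 88
O - K - U - S - P - R - X - O: 7+18+12+21+23+11+6 = 98
O - K - U - S - P - X - R - O: 7+18+12+21+14+11+15 = 98
O - K - U - S - X - R - P - O: 7+18+12+7+11+23+8 = 86
O - K - U - S - X - P - R - O: 7+18+12+7+14+23+15 = 96
O - K - U - R - S - P - X - O: 7+18+21+18+21+14+6 = 105
O - K - U - R - S - X - P - O: 7+18+21+18+7+14+8 = 93
… (352 more)
O - K - R - X - S - U - P - O: 7+8+11+7+12+19+8 = 72  ← best
The minimum is 72.
One optimal route: O → K → R → X → S → U → P → O (or its reverse).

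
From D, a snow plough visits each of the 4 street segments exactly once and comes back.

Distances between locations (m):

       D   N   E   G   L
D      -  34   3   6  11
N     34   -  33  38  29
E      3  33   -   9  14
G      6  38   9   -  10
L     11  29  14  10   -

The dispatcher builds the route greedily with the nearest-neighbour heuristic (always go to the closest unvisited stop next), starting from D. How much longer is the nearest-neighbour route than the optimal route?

Excess over optimum: 4 m.

D: E=3, G=6, L=11, N=34 ⇒ E
E: G=9, L=14, N=33 ⇒ G
G: L=10, N=38 ⇒ L
L: N=29 ⇒ N
NN route D → E → G → L → N → D costs 85.
Optimal: D → E → N → L → G → D costs 81 (by enumerating all 12 distinct tours).
Excess = 85 − 81 = 4.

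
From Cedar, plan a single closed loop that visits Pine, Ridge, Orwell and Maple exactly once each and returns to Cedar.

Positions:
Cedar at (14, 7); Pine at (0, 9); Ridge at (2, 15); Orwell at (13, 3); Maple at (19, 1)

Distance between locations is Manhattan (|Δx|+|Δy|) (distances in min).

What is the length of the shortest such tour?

Minimum total distance: 66 min.

There are 12 distinct closed tours to check (reversals are equivalent).
Cedar-Pine-Ridge-Orwell-Maple-Cedar: 16+8+23+8+11 = 66
Cedar-Pine-Ridge-Maple-Orwell-Cedar: 16+8+31+8+5 = 68
Cedar-Pine-Orwell-Ridge-Maple-Cedar: 16+19+23+31+11 = 100
Cedar-Pine-Orwell-Maple-Ridge-Cedar: 16+19+8+31+20 = 94
Cedar-Pine-Maple-Ridge-Orwell-Cedar: 16+27+31+23+5 = 102
Cedar-Pine-Maple-Orwell-Ridge-Cedar: 16+27+8+23+20 = 94
Cedar-Ridge-Pine-Orwell-Maple-Cedar: 20+8+19+8+11 = 66
Cedar-Ridge-Pine-Maple-Orwell-Cedar: 20+8+27+8+5 = 68
Cedar-Ridge-Orwell-Pine-Maple-Cedar: 20+23+19+27+11 = 100
Cedar-Ridge-Maple-Pine-Orwell-Cedar: 20+31+27+19+5 = 102
Cedar-Orwell-Pine-Ridge-Maple-Cedar: 5+19+8+31+11 = 74
Cedar-Orwell-Ridge-Pine-Maple-Cedar: 5+23+8+27+11 = 74
The minimum is 66.
One optimal route: Cedar → Pine → Ridge → Orwell → Maple → Cedar (or its reverse).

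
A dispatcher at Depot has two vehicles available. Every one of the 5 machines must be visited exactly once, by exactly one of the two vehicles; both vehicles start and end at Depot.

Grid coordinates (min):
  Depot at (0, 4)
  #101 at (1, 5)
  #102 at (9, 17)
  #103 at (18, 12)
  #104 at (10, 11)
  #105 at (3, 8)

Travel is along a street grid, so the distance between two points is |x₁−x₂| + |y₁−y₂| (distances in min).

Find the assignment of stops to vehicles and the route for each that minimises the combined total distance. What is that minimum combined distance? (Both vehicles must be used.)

66 min — the smallest possible combined total.

Check every non-empty split of the stops between the two vehicles; for each half take its own optimal tour:
  {#101} + {#102, #103, #104, #105}: 4 + 62 = 66
  {#102} + {#101, #103, #104, #105}: 44 + 52 = 96
  {#101, #102} + {#103, #104, #105}: 44 + 52 = 96
  {#103} + {#101, #102, #104, #105}: 52 + 46 = 98
  {#101, #103} + {#102, #104, #105}: 52 + 46 = 98
  {#102, #103} + {#101, #104, #105}: 62 + 34 = 96
  … (15 splits in total)
Best: vehicle 1 Depot → #101 → Depot = 4; vehicle 2 Depot → #102 → #103 → #104 → #105 → Depot = 62; combined 66.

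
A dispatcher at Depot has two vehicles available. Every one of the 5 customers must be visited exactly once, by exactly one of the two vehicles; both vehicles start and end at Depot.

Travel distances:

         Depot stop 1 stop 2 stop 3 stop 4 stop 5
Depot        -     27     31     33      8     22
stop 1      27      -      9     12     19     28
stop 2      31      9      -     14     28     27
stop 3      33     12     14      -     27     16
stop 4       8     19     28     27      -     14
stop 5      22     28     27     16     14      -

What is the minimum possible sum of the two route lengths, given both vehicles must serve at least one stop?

104 — the smallest possible combined total.

There are 2^4 − 1 = 15 ways to divide the 5 stops into two non-empty groups. For each, the best each vehicle can do is its own shortest tour through its group:
  {stop 1} + {stop 2, stop 3, stop 4, stop 5}: 54 + 83 = 137
  {stop 2} + {stop 1, stop 3, stop 4, stop 5}: 62 + 77 = 139
  {stop 1, stop 2} + {stop 3, stop 4, stop 5}: 67 + 71 = 138
  {stop 3} + {stop 1, stop 2, stop 4, stop 5}: 66 + 85 = 151
  {stop 1, stop 3} + {stop 2, stop 4, stop 5}: 72 + 80 = 152
  {stop 2, stop 3} + {stop 1, stop 4, stop 5}: 78 + 77 = 155
  … (15 splits in total)
  {stop 4} + {stop 1, stop 2, stop 3, stop 5}: 16 + 88 = 104  ← best
Best: vehicle 1 Depot → stop 4 → Depot = 16; vehicle 2 Depot → stop 1 → stop 2 → stop 3 → stop 5 → Depot = 88; combined 104.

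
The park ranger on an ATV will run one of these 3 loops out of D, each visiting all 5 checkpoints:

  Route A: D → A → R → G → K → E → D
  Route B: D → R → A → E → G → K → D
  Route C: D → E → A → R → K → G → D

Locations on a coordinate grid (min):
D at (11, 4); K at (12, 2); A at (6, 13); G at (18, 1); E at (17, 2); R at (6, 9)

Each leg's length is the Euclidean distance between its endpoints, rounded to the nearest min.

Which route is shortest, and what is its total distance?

Route A: 10 + 4 + 14 + 6 + 5 + 6 = 45
Route B: 7 + 4 + 16 + 1 + 6 + 2 = 36
Route C: 6 + 16 + 4 + 9 + 6 + 8 = 49

Shortest is Route B, total 36 min.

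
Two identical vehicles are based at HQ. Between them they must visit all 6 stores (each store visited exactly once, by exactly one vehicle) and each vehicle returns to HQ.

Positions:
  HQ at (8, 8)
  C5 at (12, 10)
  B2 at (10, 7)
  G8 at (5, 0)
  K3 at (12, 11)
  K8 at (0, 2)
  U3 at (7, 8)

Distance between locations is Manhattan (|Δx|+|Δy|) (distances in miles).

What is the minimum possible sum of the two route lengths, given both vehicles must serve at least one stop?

Try each way of splitting the stops between the two vehicles (each non-empty) and, for each split, find the best tour for each vehicle:
  {C5} + {B2, G8, K3, K8, U3}: 12 + 46 = 58
  {B2} + {C5, G8, K3, K8, U3}: 6 + 46 = 52
  {C5, B2} + {G8, K3, K8, U3}: 14 + 46 = 60
  {G8} + {C5, B2, K3, K8, U3}: 22 + 42 = 64
  {C5, G8} + {B2, K3, K8, U3}: 34 + 42 = 76
  {B2, G8} + {C5, K3, K8, U3}: 26 + 42 = 68
  … (31 splits in total)
  {C5, B2, K3} + {G8, K8, U3}: 16 + 32 = 48  ← best
Best: vehicle 1 HQ → C5 → K3 → B2 → HQ = 16; vehicle 2 HQ → G8 → K8 → U3 → HQ = 32; combined 48.

Minimum combined distance: 48 miles.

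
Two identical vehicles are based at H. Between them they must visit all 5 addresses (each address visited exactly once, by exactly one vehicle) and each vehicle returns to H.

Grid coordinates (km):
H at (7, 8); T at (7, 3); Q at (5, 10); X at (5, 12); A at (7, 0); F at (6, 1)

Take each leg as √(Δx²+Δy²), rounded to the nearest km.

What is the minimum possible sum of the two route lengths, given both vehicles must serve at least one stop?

Check every non-empty split of the stops between the two vehicles; for each half take its own optimal tour:
  {T} + {Q, X, A, F}: 10 + 24 = 34
  {Q} + {T, X, A, F}: 6 + 24 = 30
  {T, Q} + {X, A, F}: 15 + 24 = 39
  {X} + {T, Q, A, F}: 8 + 21 = 29
  {T, X} + {Q, A, F}: 18 + 21 = 39
  {Q, X} + {T, A, F}: 9 + 16 = 25
  … (15 splits in total)
Best: vehicle 1 H → Q → X → H = 9; vehicle 2 H → T → A → F → H = 16; combined 25.

25 km — the smallest possible combined total.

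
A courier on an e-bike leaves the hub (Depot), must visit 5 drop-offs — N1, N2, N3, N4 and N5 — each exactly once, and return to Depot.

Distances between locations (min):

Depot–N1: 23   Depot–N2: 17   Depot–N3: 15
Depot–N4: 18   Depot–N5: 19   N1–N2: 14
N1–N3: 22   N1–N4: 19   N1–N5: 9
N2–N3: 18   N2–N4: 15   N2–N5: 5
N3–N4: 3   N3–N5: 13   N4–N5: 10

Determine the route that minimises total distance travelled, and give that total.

Depot → N1 → N2 → N3 → N4 → N5 → Depot: 23+14+18+3+10+19 = 87
Depot → N1 → N2 → N3 → N5 → N4 → Depot: 23+14+18+13+10+18 = 96
Depot → N1 → N2 → N4 → N3 → N5 → Depot: 23+14+15+3+13+19 = 87
Depot → N1 → N2 → N4 → N5 → N3 → Depot: 23+14+15+10+13+15 = 90
Depot → N1 → N2 → N5 → N3 → N4 → Depot: 23+14+5+13+3+18 = 76
Depot → N1 → N2 → N5 → N4 → N3 → Depot: 23+14+5+10+3+15 = 70
Depot → N1 → N3 → N2 → N4 → N5 → Depot: 23+22+18+15+10+19 = 107
Depot → N1 → N3 → N2 → N5 → N4 → Depot: 23+22+18+5+10+18 = 96
Depot → N1 → N3 → N4 → N2 → N5 → Depot: 23+22+3+15+5+19 = 87
Depot → N1 → N3 → N4 → N5 → N2 → Depot: 23+22+3+10+5+17 = 80
Depot → N1 → N3 → N5 → N2 → N4 → Depot: 23+22+13+5+15+18 = 96
Depot → N1 → N3 → N5 → N4 → N2 → Depot: 23+22+13+10+15+17 = 100
Depot → N1 → N4 → N2 → N3 → N5 → Depot: 23+19+15+18+13+19 = 107
Depot → N1 → N4 → N2 → N5 → N3 → Depot: 23+19+15+5+13+15 = 90
… (46 more)
Depot → N2 → N1 → N5 → N4 → N3 → Depot: 17+14+9+10+3+15 = 68  ← best
The minimum is 68.
One optimal route: Depot → N2 → N1 → N5 → N4 → N3 → Depot (or its reverse).

Minimum total distance: 68 min.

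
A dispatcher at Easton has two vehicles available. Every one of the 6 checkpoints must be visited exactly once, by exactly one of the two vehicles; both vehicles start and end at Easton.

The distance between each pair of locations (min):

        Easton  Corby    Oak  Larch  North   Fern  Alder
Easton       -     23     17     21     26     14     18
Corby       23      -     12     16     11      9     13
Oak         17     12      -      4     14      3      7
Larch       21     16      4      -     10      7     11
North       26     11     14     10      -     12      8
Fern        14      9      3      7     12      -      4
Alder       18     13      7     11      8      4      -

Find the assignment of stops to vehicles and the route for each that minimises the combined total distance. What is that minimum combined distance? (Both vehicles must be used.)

Check every non-empty split of the stops between the two vehicles; for each half take its own optimal tour:
  {Corby} + {Oak, Larch, North, Fern, Alder}: 46 + 57 = 103
  {Oak} + {Corby, Larch, North, Fern, Alder}: 34 + 73 = 107
  {Corby, Oak} + {Larch, North, Fern, Alder}: 52 + 57 = 109
  {Larch} + {Corby, Oak, North, Fern, Alder}: 42 + 66 = 108
  {Corby, Larch} + {Oak, North, Fern, Alder}: 60 + 57 = 117
  {Oak, Larch} + {Corby, North, Fern, Alder}: 42 + 60 = 102
  … (31 splits in total)
  {Corby, Oak, Larch, North} + {Fern, Alder}: 65 + 36 = 101  ← best
Best: vehicle 1 Easton → Corby → North → Larch → Oak → Easton = 65; vehicle 2 Easton → Fern → Alder → Easton = 36; combined 101.

101 min — the smallest possible combined total.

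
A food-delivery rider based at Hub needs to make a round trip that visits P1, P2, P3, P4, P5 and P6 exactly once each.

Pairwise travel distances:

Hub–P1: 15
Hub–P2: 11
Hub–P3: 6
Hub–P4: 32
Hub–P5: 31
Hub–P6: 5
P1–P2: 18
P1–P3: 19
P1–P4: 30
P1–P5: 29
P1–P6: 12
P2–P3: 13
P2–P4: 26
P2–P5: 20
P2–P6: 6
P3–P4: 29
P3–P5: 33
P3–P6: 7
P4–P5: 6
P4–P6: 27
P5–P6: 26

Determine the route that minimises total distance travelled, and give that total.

Minimum total distance: 90.

Hub - P1 - P2 - P3 - P4 - P5 - P6 - Hub: 15+18+13+29+6+26+5 = 112
Hub - P1 - P2 - P3 - P4 - P6 - P5 - Hub: 15+18+13+29+27+26+31 = 159
Hub - P1 - P2 - P3 - P5 - P4 - P6 - Hub: 15+18+13+33+6+27+5 = 117
Hub - P1 - P2 - P3 - P5 - P6 - P4 - Hub: 15+18+13+33+26+27+32 = 164
Hub - P1 - P2 - P3 - P6 - P4 - P5 - Hub: 15+18+13+7+27+6+31 = 117
Hub - P1 - P2 - P3 - P6 - P5 - P4 - Hub: 15+18+13+7+26+6+32 = 117
Hub - P1 - P2 - P4 - P3 - P5 - P6 - Hub: 15+18+26+29+33+26+5 = 152
Hub - P1 - P2 - P4 - P3 - P6 - P5 - Hub: 15+18+26+29+7+26+31 = 152
… (352 more)
Hub - P1 - P4 - P5 - P2 - P6 - P3 - Hub: 15+30+6+20+6+7+6 = 90  ← best
The minimum is 90.
One optimal route: Hub → P1 → P4 → P5 → P2 → P6 → P3 → Hub (or its reverse).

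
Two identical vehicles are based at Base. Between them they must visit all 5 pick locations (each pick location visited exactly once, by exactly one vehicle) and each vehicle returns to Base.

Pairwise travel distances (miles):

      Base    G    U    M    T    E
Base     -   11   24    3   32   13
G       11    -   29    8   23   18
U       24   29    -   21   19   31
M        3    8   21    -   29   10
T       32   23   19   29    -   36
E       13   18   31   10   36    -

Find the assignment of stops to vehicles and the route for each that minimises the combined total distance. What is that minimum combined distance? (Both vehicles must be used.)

103 miles — the smallest possible combined total.

Try each way of splitting the stops between the two vehicles (each non-empty) and, for each split, find the best tour for each vehicle:
  {G} + {U, M, T, E}: 22 + 92 = 114
  {U} + {G, M, T, E}: 48 + 83 = 131
  {G, U} + {M, T, E}: 64 + 81 = 145
  {M} + {G, U, T, E}: 6 + 97 = 103
  {G, M} + {U, T, E}: 22 + 92 = 114
  {U, M} + {G, T, E}: 48 + 83 = 131
  … (15 splits in total)
Best: vehicle 1 Base → M → Base = 6; vehicle 2 Base → G → T → U → E → Base = 97; combined 103.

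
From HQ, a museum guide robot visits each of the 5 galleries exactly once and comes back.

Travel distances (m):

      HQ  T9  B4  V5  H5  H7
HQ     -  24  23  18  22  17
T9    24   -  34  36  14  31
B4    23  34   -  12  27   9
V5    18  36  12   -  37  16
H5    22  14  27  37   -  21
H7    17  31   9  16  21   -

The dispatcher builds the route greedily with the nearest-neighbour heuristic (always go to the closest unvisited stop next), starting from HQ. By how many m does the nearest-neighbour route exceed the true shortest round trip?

From HQ: H7=17, V5=18, H5=22, B4=23, T9=24 → choose H7 (17).
From H7: B4=9, V5=16, H5=21, T9=31 → choose B4 (9).
From B4: V5=12, H5=27, T9=34 → choose V5 (12).
From V5: T9=36, H5=37 → choose T9 (36).
From T9: H5=14 → choose H5 (14).
NN route HQ → H7 → B4 → V5 → T9 → H5 → HQ costs 110.
Optimal: HQ → T9 → H5 → H7 → B4 → V5 → HQ costs 98 (by enumerating all 60 distinct tours).
Excess = 110 − 98 = 12.

12 m longer than the optimal tour.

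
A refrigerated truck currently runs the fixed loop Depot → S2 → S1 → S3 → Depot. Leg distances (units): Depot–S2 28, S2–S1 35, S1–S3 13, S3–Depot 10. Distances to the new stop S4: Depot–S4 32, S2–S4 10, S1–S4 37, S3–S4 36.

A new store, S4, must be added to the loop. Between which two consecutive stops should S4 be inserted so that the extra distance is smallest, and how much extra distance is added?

Insertion cost between consecutive stops i–j is d(i,S4) + d(S4,j) − d(i,j):
  between Depot and S2: 32 + 10 − 28 = 14
  between S2 and S1: 10 + 37 − 35 = 12
  between S1 and S3: 37 + 36 − 13 = 60
  between S3 and Depot: 36 + 32 − 10 = 58
Cheapest insertion is between S2 and S1, adding 12.
New total = 86 + 12 = 98.

+12 — insert S4 between S2 and S1.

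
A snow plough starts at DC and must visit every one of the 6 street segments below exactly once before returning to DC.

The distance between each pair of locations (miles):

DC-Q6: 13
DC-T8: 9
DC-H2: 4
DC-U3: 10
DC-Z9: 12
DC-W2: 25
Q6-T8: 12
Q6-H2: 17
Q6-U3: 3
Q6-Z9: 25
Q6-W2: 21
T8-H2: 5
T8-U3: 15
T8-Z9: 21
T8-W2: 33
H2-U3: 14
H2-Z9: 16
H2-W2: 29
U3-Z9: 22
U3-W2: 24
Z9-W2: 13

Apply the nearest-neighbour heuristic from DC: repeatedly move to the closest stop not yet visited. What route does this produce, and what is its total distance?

From DC: distances to unvisited — H2=4, T8=9, U3=10, Z9=12, Q6=13, W2=25. Nearest is H2 (4).
From H2: distances to unvisited — T8=5, U3=14, Z9=16, Q6=17, W2=29. Nearest is T8 (5).
From T8: distances to unvisited — Q6=12, U3=15, Z9=21, W2=33. Nearest is Q6 (12).
From Q6: distances to unvisited — U3=3, W2=21, Z9=25. Nearest is U3 (3).
From U3: distances to unvisited — Z9=22, W2=24. Nearest is Z9 (22).
From Z9: distances to unvisited — W2=13. Nearest is W2 (13).
Return W2→DC: 25.
Total = 4 + 5 + 12 + 3 + 22 + 13 + 25 = 84.

Total distance 84 miles via the nearest-neighbour route DC → H2 → T8 → Q6 → U3 → Z9 → W2 → DC.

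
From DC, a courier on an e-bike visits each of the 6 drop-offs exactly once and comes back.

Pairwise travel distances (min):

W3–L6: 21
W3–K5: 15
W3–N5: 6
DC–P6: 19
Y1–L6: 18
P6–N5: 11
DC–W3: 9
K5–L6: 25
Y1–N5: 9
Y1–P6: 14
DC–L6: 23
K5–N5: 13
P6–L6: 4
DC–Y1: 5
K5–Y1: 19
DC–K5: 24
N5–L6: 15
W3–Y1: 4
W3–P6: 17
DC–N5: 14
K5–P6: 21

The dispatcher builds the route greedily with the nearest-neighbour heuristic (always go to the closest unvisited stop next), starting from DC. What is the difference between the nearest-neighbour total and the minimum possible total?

4 min longer than the optimal tour.

From DC: Y1=5, W3=9, N5=14, P6=19, L6=23, K5=24 → choose Y1 (5).
From Y1: W3=4, N5=9, P6=14, L6=18, K5=19 → choose W3 (4).
From W3: N5=6, K5=15, P6=17, L6=21 → choose N5 (6).
From N5: P6=11, K5=13, L6=15 → choose P6 (11).
From P6: L6=4, K5=21 → choose L6 (4).
From L6: K5=25 → choose K5 (25).
NN route DC → Y1 → W3 → N5 → P6 → L6 → K5 → DC costs 79.
Optimal: DC → W3 → K5 → N5 → P6 → L6 → Y1 → DC costs 75 (by enumerating all 360 distinct tours).
Excess = 79 − 75 = 4.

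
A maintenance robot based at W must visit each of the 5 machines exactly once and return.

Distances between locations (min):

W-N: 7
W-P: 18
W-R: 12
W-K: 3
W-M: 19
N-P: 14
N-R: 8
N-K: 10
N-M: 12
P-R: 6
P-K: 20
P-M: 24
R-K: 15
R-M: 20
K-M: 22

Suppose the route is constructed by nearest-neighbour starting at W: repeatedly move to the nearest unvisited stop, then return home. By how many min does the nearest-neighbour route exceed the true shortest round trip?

W: K=3, N=7, R=12, P=18, M=19 ⇒ K
K: N=10, R=15, P=20, M=22 ⇒ N
N: R=8, M=12, P=14 ⇒ R
R: P=6, M=20 ⇒ P
P: M=24 ⇒ M
NN route W → K → N → R → P → M → W costs 70.
Optimal: W → N → M → P → R → K → W costs 67 (by enumerating all 60 distinct tours).
Excess = 70 − 67 = 3.

Excess over optimum: 3 min.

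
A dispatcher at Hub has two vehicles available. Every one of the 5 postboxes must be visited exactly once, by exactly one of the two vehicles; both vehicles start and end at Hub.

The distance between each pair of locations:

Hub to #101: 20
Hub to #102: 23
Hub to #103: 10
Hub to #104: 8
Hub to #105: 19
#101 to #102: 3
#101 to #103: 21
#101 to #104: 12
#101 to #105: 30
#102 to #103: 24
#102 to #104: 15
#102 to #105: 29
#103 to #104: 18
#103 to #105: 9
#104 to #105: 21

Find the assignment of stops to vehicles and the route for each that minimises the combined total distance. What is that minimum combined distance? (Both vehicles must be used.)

Minimum combined distance: 84.

Try each way of splitting the stops between the two vehicles (each non-empty) and, for each split, find the best tour for each vehicle:
  {#101} + {#102, #103, #104, #105}: 40 + 71 = 111
  {#102} + {#101, #103, #104, #105}: 46 + 69 = 115
  {#101, #102} + {#103, #104, #105}: 46 + 48 = 94
  {#103} + {#101, #102, #104, #105}: 20 + 71 = 91
  {#101, #103} + {#102, #104, #105}: 51 + 71 = 122
  {#102, #103} + {#101, #104, #105}: 57 + 69 = 126
  … (15 splits in total)
  {#101, #102, #104} + {#103, #105}: 46 + 38 = 84  ← best
Best: vehicle 1 Hub → #101 → #102 → #104 → Hub = 46; vehicle 2 Hub → #103 → #105 → Hub = 38; combined 84.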